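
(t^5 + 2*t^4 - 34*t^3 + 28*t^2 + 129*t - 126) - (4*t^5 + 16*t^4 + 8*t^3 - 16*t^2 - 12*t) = -3*t^5 - 14*t^4 - 42*t^3 + 44*t^2 + 141*t - 126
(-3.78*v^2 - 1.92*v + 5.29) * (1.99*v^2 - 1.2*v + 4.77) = -7.5222*v^4 + 0.7152*v^3 - 5.1995*v^2 - 15.5064*v + 25.2333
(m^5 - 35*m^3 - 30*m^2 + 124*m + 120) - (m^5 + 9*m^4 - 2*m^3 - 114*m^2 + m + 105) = -9*m^4 - 33*m^3 + 84*m^2 + 123*m + 15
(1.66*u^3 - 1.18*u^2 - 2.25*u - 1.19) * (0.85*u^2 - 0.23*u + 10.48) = 1.411*u^5 - 1.3848*u^4 + 15.7557*u^3 - 12.8604*u^2 - 23.3063*u - 12.4712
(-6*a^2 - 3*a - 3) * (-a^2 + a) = 6*a^4 - 3*a^3 - 3*a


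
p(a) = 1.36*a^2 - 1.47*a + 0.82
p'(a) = 2.72*a - 1.47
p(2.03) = 3.44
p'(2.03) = 4.05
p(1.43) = 1.50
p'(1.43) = 2.42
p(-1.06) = 3.91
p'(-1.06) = -4.35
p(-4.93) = 41.12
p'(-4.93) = -14.88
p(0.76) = 0.49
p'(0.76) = 0.60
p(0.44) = 0.44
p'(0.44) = -0.27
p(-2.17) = 10.41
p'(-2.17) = -7.37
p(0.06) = 0.74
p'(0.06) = -1.31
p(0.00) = 0.82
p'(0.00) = -1.47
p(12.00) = 179.02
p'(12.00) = 31.17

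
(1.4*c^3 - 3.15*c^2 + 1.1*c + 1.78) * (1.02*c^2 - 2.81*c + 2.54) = 1.428*c^5 - 7.147*c^4 + 13.5295*c^3 - 9.2764*c^2 - 2.2078*c + 4.5212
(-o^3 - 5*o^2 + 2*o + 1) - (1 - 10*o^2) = -o^3 + 5*o^2 + 2*o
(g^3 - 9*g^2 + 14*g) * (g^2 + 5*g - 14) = g^5 - 4*g^4 - 45*g^3 + 196*g^2 - 196*g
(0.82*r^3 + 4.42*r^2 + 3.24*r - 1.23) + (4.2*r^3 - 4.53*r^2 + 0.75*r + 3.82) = 5.02*r^3 - 0.11*r^2 + 3.99*r + 2.59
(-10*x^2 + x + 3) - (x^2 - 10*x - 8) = -11*x^2 + 11*x + 11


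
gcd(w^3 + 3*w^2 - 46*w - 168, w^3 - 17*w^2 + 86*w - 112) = w - 7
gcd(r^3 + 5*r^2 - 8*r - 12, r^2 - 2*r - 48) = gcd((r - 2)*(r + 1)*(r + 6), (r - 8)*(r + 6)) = r + 6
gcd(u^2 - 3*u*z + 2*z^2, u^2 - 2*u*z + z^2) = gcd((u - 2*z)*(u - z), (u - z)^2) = -u + z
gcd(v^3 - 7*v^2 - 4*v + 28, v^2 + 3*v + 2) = v + 2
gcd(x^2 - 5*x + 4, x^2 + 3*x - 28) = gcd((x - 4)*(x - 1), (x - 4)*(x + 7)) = x - 4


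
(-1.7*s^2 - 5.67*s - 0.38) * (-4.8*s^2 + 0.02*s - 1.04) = 8.16*s^4 + 27.182*s^3 + 3.4786*s^2 + 5.8892*s + 0.3952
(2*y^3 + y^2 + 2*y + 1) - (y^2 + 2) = 2*y^3 + 2*y - 1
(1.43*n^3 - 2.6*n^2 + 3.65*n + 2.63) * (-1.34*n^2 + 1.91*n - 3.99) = -1.9162*n^5 + 6.2153*n^4 - 15.5627*n^3 + 13.8213*n^2 - 9.5402*n - 10.4937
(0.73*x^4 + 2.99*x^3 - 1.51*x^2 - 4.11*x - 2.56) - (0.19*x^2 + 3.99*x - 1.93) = 0.73*x^4 + 2.99*x^3 - 1.7*x^2 - 8.1*x - 0.63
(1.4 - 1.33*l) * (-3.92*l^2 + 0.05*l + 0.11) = 5.2136*l^3 - 5.5545*l^2 - 0.0763*l + 0.154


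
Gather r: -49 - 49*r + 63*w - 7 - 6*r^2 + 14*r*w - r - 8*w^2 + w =-6*r^2 + r*(14*w - 50) - 8*w^2 + 64*w - 56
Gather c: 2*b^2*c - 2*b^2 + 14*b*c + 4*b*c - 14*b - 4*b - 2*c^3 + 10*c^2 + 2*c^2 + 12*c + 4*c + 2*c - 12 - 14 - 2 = -2*b^2 - 18*b - 2*c^3 + 12*c^2 + c*(2*b^2 + 18*b + 18) - 28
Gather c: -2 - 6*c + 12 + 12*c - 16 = 6*c - 6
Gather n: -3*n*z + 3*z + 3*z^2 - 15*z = -3*n*z + 3*z^2 - 12*z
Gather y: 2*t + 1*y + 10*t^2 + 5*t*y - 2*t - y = 10*t^2 + 5*t*y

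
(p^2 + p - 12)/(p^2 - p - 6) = (p + 4)/(p + 2)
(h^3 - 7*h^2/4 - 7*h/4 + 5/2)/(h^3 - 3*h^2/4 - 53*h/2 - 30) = (h^2 - 3*h + 2)/(h^2 - 2*h - 24)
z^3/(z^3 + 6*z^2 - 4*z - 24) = z^3/(z^3 + 6*z^2 - 4*z - 24)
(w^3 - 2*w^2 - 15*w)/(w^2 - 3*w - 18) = w*(w - 5)/(w - 6)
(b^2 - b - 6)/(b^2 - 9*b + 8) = (b^2 - b - 6)/(b^2 - 9*b + 8)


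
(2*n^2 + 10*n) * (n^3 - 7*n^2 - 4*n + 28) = 2*n^5 - 4*n^4 - 78*n^3 + 16*n^2 + 280*n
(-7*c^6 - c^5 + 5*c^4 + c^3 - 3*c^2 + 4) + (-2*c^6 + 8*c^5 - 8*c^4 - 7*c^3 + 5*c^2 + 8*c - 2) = -9*c^6 + 7*c^5 - 3*c^4 - 6*c^3 + 2*c^2 + 8*c + 2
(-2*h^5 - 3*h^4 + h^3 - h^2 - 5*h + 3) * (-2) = 4*h^5 + 6*h^4 - 2*h^3 + 2*h^2 + 10*h - 6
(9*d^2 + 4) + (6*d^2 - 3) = 15*d^2 + 1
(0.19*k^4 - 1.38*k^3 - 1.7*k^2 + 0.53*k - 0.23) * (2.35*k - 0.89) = 0.4465*k^5 - 3.4121*k^4 - 2.7668*k^3 + 2.7585*k^2 - 1.0122*k + 0.2047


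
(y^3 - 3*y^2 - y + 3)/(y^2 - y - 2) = (y^2 - 4*y + 3)/(y - 2)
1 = 1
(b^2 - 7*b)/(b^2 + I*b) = (b - 7)/(b + I)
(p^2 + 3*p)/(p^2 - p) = (p + 3)/(p - 1)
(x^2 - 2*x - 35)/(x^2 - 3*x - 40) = (x - 7)/(x - 8)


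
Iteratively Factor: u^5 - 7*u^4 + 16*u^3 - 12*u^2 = (u - 2)*(u^4 - 5*u^3 + 6*u^2) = u*(u - 2)*(u^3 - 5*u^2 + 6*u) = u^2*(u - 2)*(u^2 - 5*u + 6) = u^2*(u - 3)*(u - 2)*(u - 2)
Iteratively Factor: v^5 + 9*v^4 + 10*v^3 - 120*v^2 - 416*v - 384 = (v - 4)*(v^4 + 13*v^3 + 62*v^2 + 128*v + 96) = (v - 4)*(v + 4)*(v^3 + 9*v^2 + 26*v + 24) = (v - 4)*(v + 3)*(v + 4)*(v^2 + 6*v + 8) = (v - 4)*(v + 3)*(v + 4)^2*(v + 2)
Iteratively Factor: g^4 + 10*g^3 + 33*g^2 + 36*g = (g + 4)*(g^3 + 6*g^2 + 9*g) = (g + 3)*(g + 4)*(g^2 + 3*g) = g*(g + 3)*(g + 4)*(g + 3)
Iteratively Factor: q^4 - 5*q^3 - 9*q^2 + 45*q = (q)*(q^3 - 5*q^2 - 9*q + 45) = q*(q - 3)*(q^2 - 2*q - 15) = q*(q - 5)*(q - 3)*(q + 3)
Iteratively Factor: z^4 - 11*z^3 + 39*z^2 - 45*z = (z - 5)*(z^3 - 6*z^2 + 9*z) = (z - 5)*(z - 3)*(z^2 - 3*z) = (z - 5)*(z - 3)^2*(z)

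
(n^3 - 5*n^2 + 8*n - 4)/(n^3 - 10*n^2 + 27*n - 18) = (n^2 - 4*n + 4)/(n^2 - 9*n + 18)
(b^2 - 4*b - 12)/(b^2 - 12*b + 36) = (b + 2)/(b - 6)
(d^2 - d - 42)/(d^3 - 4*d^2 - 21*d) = (d + 6)/(d*(d + 3))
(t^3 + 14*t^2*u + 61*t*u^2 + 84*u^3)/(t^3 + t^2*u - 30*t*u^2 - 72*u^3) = (t + 7*u)/(t - 6*u)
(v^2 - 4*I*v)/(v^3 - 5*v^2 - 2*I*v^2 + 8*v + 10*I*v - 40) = v/(v^2 + v*(-5 + 2*I) - 10*I)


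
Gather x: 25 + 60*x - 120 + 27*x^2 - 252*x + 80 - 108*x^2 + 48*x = -81*x^2 - 144*x - 15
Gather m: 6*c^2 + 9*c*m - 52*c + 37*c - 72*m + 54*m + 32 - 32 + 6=6*c^2 - 15*c + m*(9*c - 18) + 6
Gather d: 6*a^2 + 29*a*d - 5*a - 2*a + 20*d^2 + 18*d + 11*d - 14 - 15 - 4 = 6*a^2 - 7*a + 20*d^2 + d*(29*a + 29) - 33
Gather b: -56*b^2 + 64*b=-56*b^2 + 64*b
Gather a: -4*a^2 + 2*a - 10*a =-4*a^2 - 8*a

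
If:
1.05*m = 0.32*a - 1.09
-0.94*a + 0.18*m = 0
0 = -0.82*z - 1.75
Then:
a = -0.21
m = -1.10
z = -2.13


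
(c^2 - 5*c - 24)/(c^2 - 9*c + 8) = (c + 3)/(c - 1)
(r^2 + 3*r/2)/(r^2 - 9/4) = 2*r/(2*r - 3)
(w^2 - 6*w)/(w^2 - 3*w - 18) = w/(w + 3)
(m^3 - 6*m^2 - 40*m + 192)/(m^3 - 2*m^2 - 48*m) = (m - 4)/m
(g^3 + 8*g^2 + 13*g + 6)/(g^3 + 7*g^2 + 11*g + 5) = (g + 6)/(g + 5)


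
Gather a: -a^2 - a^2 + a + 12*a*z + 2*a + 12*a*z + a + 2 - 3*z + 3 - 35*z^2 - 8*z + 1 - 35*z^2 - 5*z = -2*a^2 + a*(24*z + 4) - 70*z^2 - 16*z + 6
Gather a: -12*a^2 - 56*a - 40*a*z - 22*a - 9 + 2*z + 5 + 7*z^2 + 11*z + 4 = -12*a^2 + a*(-40*z - 78) + 7*z^2 + 13*z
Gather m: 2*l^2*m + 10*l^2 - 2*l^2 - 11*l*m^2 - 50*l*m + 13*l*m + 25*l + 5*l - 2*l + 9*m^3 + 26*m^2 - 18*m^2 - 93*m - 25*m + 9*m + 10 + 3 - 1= 8*l^2 + 28*l + 9*m^3 + m^2*(8 - 11*l) + m*(2*l^2 - 37*l - 109) + 12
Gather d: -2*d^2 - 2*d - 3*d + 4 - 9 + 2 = -2*d^2 - 5*d - 3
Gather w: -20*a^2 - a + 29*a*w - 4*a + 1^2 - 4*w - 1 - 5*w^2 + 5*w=-20*a^2 - 5*a - 5*w^2 + w*(29*a + 1)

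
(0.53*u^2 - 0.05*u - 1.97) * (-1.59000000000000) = -0.8427*u^2 + 0.0795*u + 3.1323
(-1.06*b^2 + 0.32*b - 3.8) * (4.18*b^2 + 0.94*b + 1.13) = -4.4308*b^4 + 0.3412*b^3 - 16.781*b^2 - 3.2104*b - 4.294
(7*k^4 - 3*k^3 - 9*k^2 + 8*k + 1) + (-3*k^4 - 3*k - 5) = 4*k^4 - 3*k^3 - 9*k^2 + 5*k - 4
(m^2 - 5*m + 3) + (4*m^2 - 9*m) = 5*m^2 - 14*m + 3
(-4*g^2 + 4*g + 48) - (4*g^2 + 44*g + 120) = -8*g^2 - 40*g - 72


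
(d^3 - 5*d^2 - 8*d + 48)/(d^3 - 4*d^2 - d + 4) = (d^2 - d - 12)/(d^2 - 1)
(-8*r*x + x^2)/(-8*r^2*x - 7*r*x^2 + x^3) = 1/(r + x)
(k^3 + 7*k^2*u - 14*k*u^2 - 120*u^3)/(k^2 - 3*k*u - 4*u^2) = (k^2 + 11*k*u + 30*u^2)/(k + u)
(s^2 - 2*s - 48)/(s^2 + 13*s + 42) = (s - 8)/(s + 7)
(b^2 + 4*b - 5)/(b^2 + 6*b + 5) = (b - 1)/(b + 1)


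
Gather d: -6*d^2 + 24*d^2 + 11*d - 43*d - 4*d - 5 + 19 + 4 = 18*d^2 - 36*d + 18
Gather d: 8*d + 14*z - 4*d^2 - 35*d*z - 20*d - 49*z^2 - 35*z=-4*d^2 + d*(-35*z - 12) - 49*z^2 - 21*z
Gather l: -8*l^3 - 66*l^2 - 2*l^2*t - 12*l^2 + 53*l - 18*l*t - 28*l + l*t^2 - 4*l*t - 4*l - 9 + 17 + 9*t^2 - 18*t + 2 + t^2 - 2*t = -8*l^3 + l^2*(-2*t - 78) + l*(t^2 - 22*t + 21) + 10*t^2 - 20*t + 10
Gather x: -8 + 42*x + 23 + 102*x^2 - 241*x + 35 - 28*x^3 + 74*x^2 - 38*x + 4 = -28*x^3 + 176*x^2 - 237*x + 54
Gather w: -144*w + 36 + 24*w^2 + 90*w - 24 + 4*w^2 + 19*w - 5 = 28*w^2 - 35*w + 7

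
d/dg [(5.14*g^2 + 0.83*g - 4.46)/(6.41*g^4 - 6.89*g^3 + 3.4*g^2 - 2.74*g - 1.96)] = (-65.8948*g^5 + 19.4537*g^4 + 125.7918*g^3 - 109.0938*g^2 + 10.1792*g - 13.8472)/(41.0881*g^8 - 88.3298*g^7 + 91.0601*g^6 - 81.9788*g^5 + 24.19*g^4 + 8.3768*g^3 - 5.8204*g^2 + 10.7408*g + 3.8416)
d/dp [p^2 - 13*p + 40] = 2*p - 13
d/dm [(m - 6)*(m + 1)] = 2*m - 5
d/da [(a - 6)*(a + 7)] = 2*a + 1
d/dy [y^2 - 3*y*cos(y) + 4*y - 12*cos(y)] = 3*y*sin(y) + 2*y + 12*sin(y) - 3*cos(y) + 4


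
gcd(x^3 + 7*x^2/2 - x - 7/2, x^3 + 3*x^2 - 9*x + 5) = x - 1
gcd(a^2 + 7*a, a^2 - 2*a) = a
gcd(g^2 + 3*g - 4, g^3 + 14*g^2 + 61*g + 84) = g + 4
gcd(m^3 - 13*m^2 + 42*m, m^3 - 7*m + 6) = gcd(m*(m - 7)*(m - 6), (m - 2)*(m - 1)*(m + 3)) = 1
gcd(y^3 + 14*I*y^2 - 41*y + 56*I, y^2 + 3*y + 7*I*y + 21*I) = y + 7*I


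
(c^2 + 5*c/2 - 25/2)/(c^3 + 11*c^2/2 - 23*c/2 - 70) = (2*c - 5)/(2*c^2 + c - 28)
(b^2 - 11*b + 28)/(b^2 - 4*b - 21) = (b - 4)/(b + 3)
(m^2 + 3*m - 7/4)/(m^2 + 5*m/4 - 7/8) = 2*(2*m + 7)/(4*m + 7)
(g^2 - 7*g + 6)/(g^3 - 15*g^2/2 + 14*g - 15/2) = 2*(g - 6)/(2*g^2 - 13*g + 15)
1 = 1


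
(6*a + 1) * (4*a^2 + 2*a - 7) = 24*a^3 + 16*a^2 - 40*a - 7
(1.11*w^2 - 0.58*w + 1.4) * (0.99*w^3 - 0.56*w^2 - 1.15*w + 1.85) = 1.0989*w^5 - 1.1958*w^4 + 0.4343*w^3 + 1.9365*w^2 - 2.683*w + 2.59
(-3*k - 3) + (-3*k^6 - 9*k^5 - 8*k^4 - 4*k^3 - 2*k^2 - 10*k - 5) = -3*k^6 - 9*k^5 - 8*k^4 - 4*k^3 - 2*k^2 - 13*k - 8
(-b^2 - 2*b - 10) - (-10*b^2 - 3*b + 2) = 9*b^2 + b - 12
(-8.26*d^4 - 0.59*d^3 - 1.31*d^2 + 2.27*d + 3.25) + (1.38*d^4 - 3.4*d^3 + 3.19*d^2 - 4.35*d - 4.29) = -6.88*d^4 - 3.99*d^3 + 1.88*d^2 - 2.08*d - 1.04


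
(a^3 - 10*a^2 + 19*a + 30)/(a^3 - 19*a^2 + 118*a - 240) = (a + 1)/(a - 8)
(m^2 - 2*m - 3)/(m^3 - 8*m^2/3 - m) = 3*(m + 1)/(m*(3*m + 1))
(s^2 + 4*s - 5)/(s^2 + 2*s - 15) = (s - 1)/(s - 3)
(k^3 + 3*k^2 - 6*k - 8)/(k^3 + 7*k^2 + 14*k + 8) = (k - 2)/(k + 2)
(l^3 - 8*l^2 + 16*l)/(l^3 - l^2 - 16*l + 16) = l*(l - 4)/(l^2 + 3*l - 4)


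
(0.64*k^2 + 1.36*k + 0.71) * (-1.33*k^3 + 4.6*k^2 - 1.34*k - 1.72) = -0.8512*k^5 + 1.1352*k^4 + 4.4541*k^3 + 0.342799999999999*k^2 - 3.2906*k - 1.2212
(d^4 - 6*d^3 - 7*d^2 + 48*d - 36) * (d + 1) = d^5 - 5*d^4 - 13*d^3 + 41*d^2 + 12*d - 36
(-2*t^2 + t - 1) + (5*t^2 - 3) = 3*t^2 + t - 4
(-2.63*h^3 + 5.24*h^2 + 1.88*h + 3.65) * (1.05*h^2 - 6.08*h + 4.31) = -2.7615*h^5 + 21.4924*h^4 - 41.2205*h^3 + 14.9865*h^2 - 14.0892*h + 15.7315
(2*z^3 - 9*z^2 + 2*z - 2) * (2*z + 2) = 4*z^4 - 14*z^3 - 14*z^2 - 4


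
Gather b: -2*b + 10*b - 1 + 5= 8*b + 4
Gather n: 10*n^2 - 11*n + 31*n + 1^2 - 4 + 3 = 10*n^2 + 20*n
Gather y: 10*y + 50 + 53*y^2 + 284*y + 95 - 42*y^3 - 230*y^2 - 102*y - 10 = -42*y^3 - 177*y^2 + 192*y + 135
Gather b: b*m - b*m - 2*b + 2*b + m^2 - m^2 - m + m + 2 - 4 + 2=0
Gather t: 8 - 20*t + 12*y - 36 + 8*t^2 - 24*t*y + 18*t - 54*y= 8*t^2 + t*(-24*y - 2) - 42*y - 28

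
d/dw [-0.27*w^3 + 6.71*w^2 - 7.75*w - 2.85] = -0.81*w^2 + 13.42*w - 7.75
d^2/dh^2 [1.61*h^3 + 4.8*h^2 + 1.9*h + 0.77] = 9.66*h + 9.6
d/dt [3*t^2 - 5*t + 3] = 6*t - 5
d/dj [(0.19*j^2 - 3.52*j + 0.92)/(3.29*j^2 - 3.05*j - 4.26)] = (11.0013*j^2 - 7.6724*j + 17.8012)/(10.8241*j^4 - 20.069*j^3 - 18.7283*j^2 + 25.986*j + 18.1476)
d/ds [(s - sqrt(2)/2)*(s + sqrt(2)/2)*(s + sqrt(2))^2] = 4*s^3 + 6*sqrt(2)*s^2 + 3*s - sqrt(2)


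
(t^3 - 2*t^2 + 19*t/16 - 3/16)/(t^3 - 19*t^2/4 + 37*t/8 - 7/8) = (4*t - 3)/(2*(2*t - 7))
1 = 1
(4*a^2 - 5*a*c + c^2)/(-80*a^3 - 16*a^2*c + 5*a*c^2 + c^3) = (-a + c)/(20*a^2 + 9*a*c + c^2)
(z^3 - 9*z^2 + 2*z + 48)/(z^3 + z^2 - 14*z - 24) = (z^2 - 11*z + 24)/(z^2 - z - 12)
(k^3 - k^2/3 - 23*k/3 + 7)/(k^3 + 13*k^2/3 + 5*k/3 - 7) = (3*k - 7)/(3*k + 7)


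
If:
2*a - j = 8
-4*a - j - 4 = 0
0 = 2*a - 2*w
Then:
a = 2/3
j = -20/3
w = 2/3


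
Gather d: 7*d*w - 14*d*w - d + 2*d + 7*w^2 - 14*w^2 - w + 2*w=d*(1 - 7*w) - 7*w^2 + w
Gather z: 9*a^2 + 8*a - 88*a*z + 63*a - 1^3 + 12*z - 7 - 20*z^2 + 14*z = 9*a^2 + 71*a - 20*z^2 + z*(26 - 88*a) - 8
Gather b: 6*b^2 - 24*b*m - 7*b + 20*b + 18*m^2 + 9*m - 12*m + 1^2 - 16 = 6*b^2 + b*(13 - 24*m) + 18*m^2 - 3*m - 15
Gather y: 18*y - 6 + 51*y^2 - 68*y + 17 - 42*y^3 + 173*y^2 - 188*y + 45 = -42*y^3 + 224*y^2 - 238*y + 56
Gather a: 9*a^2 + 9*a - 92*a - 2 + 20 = 9*a^2 - 83*a + 18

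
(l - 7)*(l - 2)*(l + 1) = l^3 - 8*l^2 + 5*l + 14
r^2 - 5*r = r*(r - 5)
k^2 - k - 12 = (k - 4)*(k + 3)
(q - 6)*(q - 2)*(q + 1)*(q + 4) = q^4 - 3*q^3 - 24*q^2 + 28*q + 48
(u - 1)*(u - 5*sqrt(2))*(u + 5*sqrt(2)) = u^3 - u^2 - 50*u + 50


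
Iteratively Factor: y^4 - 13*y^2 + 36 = (y - 2)*(y^3 + 2*y^2 - 9*y - 18) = (y - 3)*(y - 2)*(y^2 + 5*y + 6) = (y - 3)*(y - 2)*(y + 3)*(y + 2)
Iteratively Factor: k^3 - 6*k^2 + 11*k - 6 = (k - 1)*(k^2 - 5*k + 6) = (k - 2)*(k - 1)*(k - 3)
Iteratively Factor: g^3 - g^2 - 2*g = (g + 1)*(g^2 - 2*g) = g*(g + 1)*(g - 2)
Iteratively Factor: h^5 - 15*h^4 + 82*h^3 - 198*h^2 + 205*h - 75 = (h - 3)*(h^4 - 12*h^3 + 46*h^2 - 60*h + 25) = (h - 3)*(h - 1)*(h^3 - 11*h^2 + 35*h - 25) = (h - 5)*(h - 3)*(h - 1)*(h^2 - 6*h + 5) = (h - 5)^2*(h - 3)*(h - 1)*(h - 1)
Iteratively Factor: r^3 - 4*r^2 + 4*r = (r - 2)*(r^2 - 2*r) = (r - 2)^2*(r)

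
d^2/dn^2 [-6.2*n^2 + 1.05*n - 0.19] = -12.4000000000000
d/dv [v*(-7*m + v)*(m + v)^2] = -7*m^3 - 26*m^2*v - 15*m*v^2 + 4*v^3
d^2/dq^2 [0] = 0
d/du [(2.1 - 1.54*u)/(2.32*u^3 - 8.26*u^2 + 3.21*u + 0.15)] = (7.1456*u^3 - 27.3364*u^2 + 34.692*u - 6.972)/(5.3824*u^6 - 38.3264*u^5 + 83.122*u^4 - 52.3332*u^3 + 7.8261*u^2 + 0.963*u + 0.0225)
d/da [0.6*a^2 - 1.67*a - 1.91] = 1.2*a - 1.67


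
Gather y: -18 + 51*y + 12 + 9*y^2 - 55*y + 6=9*y^2 - 4*y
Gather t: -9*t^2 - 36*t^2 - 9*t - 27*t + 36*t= -45*t^2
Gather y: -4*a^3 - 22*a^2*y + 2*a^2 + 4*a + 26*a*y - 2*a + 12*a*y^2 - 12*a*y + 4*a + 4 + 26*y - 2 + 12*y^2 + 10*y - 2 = -4*a^3 + 2*a^2 + 6*a + y^2*(12*a + 12) + y*(-22*a^2 + 14*a + 36)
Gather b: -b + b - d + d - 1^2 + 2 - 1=0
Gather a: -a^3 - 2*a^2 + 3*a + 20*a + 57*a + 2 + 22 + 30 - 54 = -a^3 - 2*a^2 + 80*a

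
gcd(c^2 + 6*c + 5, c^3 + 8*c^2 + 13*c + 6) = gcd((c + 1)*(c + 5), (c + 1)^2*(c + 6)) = c + 1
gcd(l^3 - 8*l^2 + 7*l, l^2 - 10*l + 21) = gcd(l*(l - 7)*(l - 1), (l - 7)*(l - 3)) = l - 7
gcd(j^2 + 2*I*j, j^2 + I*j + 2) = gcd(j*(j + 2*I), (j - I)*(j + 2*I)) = j + 2*I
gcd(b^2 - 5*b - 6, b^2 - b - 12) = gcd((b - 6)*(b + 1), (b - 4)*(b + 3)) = 1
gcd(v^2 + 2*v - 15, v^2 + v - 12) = v - 3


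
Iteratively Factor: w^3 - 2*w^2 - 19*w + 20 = (w - 1)*(w^2 - w - 20) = (w - 5)*(w - 1)*(w + 4)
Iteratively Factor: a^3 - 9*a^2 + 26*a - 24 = (a - 2)*(a^2 - 7*a + 12) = (a - 3)*(a - 2)*(a - 4)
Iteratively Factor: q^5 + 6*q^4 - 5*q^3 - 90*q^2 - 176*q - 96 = (q + 3)*(q^4 + 3*q^3 - 14*q^2 - 48*q - 32) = (q + 2)*(q + 3)*(q^3 + q^2 - 16*q - 16) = (q + 2)*(q + 3)*(q + 4)*(q^2 - 3*q - 4) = (q + 1)*(q + 2)*(q + 3)*(q + 4)*(q - 4)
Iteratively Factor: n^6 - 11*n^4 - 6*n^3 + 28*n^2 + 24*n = (n + 2)*(n^5 - 2*n^4 - 7*n^3 + 8*n^2 + 12*n) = (n + 1)*(n + 2)*(n^4 - 3*n^3 - 4*n^2 + 12*n) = (n - 3)*(n + 1)*(n + 2)*(n^3 - 4*n) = (n - 3)*(n - 2)*(n + 1)*(n + 2)*(n^2 + 2*n) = (n - 3)*(n - 2)*(n + 1)*(n + 2)^2*(n)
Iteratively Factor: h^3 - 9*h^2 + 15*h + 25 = (h - 5)*(h^2 - 4*h - 5) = (h - 5)*(h + 1)*(h - 5)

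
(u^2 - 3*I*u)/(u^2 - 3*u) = (u - 3*I)/(u - 3)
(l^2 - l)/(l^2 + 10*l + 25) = l*(l - 1)/(l^2 + 10*l + 25)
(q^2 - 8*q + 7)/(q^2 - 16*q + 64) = (q^2 - 8*q + 7)/(q^2 - 16*q + 64)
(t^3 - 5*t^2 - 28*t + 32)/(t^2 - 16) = (t^2 - 9*t + 8)/(t - 4)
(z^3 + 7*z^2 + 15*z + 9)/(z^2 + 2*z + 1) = (z^2 + 6*z + 9)/(z + 1)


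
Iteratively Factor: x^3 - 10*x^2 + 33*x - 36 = (x - 3)*(x^2 - 7*x + 12) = (x - 4)*(x - 3)*(x - 3)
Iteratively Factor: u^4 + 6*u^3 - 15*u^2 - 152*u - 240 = (u - 5)*(u^3 + 11*u^2 + 40*u + 48) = (u - 5)*(u + 4)*(u^2 + 7*u + 12) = (u - 5)*(u + 3)*(u + 4)*(u + 4)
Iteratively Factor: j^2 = (j)*(j)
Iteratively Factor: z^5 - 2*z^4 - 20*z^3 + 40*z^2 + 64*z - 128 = (z - 4)*(z^4 + 2*z^3 - 12*z^2 - 8*z + 32) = (z - 4)*(z + 2)*(z^3 - 12*z + 16) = (z - 4)*(z - 2)*(z + 2)*(z^2 + 2*z - 8) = (z - 4)*(z - 2)^2*(z + 2)*(z + 4)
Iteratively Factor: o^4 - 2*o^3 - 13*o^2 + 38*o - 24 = (o - 2)*(o^3 - 13*o + 12) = (o - 3)*(o - 2)*(o^2 + 3*o - 4) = (o - 3)*(o - 2)*(o - 1)*(o + 4)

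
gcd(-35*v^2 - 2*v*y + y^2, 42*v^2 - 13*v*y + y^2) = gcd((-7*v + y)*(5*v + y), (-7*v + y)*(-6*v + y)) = -7*v + y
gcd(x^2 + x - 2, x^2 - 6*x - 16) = x + 2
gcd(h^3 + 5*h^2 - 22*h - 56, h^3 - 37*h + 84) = h^2 + 3*h - 28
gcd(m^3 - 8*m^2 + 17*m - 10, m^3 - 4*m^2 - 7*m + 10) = m^2 - 6*m + 5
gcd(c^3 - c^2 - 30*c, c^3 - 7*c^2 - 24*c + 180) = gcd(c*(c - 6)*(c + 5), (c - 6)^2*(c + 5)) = c^2 - c - 30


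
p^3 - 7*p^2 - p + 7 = (p - 7)*(p - 1)*(p + 1)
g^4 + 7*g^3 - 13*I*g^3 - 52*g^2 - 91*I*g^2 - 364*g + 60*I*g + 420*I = (g + 7)*(g - 6*I)*(g - 5*I)*(g - 2*I)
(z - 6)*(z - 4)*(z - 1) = z^3 - 11*z^2 + 34*z - 24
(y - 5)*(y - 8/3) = y^2 - 23*y/3 + 40/3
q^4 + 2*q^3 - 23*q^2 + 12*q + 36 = (q - 3)*(q - 2)*(q + 1)*(q + 6)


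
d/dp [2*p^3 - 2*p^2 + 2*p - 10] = 6*p^2 - 4*p + 2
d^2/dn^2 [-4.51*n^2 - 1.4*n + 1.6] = -9.02000000000000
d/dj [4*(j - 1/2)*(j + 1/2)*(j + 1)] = 12*j^2 + 8*j - 1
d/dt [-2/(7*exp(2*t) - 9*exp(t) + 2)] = (28*exp(t) - 18)*exp(t)/(7*exp(2*t) - 9*exp(t) + 2)^2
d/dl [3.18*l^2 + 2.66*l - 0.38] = 6.36*l + 2.66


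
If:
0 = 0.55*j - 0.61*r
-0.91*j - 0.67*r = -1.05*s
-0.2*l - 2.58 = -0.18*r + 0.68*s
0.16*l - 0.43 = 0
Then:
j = -3.81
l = 2.69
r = -3.44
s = -5.49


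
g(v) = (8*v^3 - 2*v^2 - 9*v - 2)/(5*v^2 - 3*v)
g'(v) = (3 - 10*v)*(8*v^3 - 2*v^2 - 9*v - 2)/(5*v^2 - 3*v)^2 + (24*v^2 - 4*v - 9)/(5*v^2 - 3*v) = (40*v^4 - 48*v^3 + 51*v^2 + 20*v - 6)/(v^2*(25*v^2 - 30*v + 9))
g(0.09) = 12.29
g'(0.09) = -72.51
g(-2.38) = -2.81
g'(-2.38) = 1.72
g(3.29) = 5.23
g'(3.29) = 1.83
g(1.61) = 1.44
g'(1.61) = 3.43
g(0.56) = 55.91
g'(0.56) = 1331.14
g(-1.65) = -1.54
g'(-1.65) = 1.78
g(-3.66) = -4.98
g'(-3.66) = 1.67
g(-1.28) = -0.88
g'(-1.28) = 1.80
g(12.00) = 19.63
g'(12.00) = 1.61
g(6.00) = 9.88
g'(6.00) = 1.65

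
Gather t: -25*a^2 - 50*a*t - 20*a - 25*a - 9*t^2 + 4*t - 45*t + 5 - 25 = -25*a^2 - 45*a - 9*t^2 + t*(-50*a - 41) - 20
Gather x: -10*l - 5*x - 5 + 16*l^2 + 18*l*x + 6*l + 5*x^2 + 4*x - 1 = 16*l^2 - 4*l + 5*x^2 + x*(18*l - 1) - 6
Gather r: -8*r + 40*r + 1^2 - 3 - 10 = 32*r - 12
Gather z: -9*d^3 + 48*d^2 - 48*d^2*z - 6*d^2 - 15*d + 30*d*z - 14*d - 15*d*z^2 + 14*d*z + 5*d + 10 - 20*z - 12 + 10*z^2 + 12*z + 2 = -9*d^3 + 42*d^2 - 24*d + z^2*(10 - 15*d) + z*(-48*d^2 + 44*d - 8)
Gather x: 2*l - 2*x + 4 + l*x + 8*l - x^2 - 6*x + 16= 10*l - x^2 + x*(l - 8) + 20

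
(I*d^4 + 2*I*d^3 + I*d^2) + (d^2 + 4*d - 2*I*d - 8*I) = I*d^4 + 2*I*d^3 + d^2 + I*d^2 + 4*d - 2*I*d - 8*I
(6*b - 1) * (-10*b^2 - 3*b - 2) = -60*b^3 - 8*b^2 - 9*b + 2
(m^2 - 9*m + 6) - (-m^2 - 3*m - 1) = 2*m^2 - 6*m + 7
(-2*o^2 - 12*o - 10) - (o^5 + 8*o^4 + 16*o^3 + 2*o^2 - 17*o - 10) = -o^5 - 8*o^4 - 16*o^3 - 4*o^2 + 5*o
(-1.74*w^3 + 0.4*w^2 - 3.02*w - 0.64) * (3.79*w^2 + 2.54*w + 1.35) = -6.5946*w^5 - 2.9036*w^4 - 12.7788*w^3 - 9.5564*w^2 - 5.7026*w - 0.864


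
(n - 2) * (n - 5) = n^2 - 7*n + 10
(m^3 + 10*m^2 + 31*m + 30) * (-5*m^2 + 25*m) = -5*m^5 - 25*m^4 + 95*m^3 + 625*m^2 + 750*m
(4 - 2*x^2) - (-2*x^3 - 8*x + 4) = 2*x^3 - 2*x^2 + 8*x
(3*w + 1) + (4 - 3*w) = 5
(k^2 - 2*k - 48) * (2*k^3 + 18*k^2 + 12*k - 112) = 2*k^5 + 14*k^4 - 120*k^3 - 1000*k^2 - 352*k + 5376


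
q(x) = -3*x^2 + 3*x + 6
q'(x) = 3 - 6*x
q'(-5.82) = 37.92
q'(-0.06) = 3.36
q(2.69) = -7.64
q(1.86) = 1.20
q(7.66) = -147.05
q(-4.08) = -56.18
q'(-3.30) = 22.80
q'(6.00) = -33.00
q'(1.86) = -8.16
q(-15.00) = -714.00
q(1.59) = 3.19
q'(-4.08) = 27.48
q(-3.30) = -36.57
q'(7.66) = -42.96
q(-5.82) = -113.08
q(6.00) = -84.00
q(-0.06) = 5.81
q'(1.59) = -6.54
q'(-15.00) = 93.00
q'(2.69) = -13.14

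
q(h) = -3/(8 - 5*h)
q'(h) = -15/(8 - 5*h)^2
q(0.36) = -0.48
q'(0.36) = -0.39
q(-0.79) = -0.25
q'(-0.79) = -0.11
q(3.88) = 0.26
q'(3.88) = -0.12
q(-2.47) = -0.15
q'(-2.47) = -0.04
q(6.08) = 0.13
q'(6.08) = -0.03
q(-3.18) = -0.13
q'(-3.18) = -0.03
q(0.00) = -0.38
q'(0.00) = -0.23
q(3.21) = 0.37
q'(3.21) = -0.23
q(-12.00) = -0.04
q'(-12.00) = 0.00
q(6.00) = 0.14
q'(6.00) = -0.03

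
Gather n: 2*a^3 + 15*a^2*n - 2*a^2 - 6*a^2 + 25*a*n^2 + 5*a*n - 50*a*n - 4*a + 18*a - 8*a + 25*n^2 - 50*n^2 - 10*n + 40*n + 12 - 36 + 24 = 2*a^3 - 8*a^2 + 6*a + n^2*(25*a - 25) + n*(15*a^2 - 45*a + 30)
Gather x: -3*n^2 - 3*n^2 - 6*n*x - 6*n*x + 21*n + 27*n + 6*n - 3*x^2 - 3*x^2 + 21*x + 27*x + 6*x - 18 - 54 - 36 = -6*n^2 + 54*n - 6*x^2 + x*(54 - 12*n) - 108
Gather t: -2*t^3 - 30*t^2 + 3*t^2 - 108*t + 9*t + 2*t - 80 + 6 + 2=-2*t^3 - 27*t^2 - 97*t - 72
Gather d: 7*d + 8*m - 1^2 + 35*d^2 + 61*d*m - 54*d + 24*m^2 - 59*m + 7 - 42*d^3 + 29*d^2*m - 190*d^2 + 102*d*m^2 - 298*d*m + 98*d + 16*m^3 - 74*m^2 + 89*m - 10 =-42*d^3 + d^2*(29*m - 155) + d*(102*m^2 - 237*m + 51) + 16*m^3 - 50*m^2 + 38*m - 4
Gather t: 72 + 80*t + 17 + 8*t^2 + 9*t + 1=8*t^2 + 89*t + 90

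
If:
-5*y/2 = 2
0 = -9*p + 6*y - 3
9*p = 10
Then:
No Solution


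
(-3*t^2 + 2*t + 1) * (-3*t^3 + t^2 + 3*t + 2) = 9*t^5 - 9*t^4 - 10*t^3 + t^2 + 7*t + 2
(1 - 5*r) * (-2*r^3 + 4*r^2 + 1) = 10*r^4 - 22*r^3 + 4*r^2 - 5*r + 1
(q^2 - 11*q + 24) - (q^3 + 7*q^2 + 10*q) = -q^3 - 6*q^2 - 21*q + 24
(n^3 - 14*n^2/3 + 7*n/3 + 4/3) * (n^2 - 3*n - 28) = n^5 - 23*n^4/3 - 35*n^3/3 + 125*n^2 - 208*n/3 - 112/3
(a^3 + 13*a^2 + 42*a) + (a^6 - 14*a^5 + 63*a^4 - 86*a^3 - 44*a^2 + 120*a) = a^6 - 14*a^5 + 63*a^4 - 85*a^3 - 31*a^2 + 162*a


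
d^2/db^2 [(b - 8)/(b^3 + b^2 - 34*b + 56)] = 2*((b - 8)*(3*b^2 + 2*b - 34)^2 + (-3*b^2 - 2*b - (b - 8)*(3*b + 1) + 34)*(b^3 + b^2 - 34*b + 56))/(b^3 + b^2 - 34*b + 56)^3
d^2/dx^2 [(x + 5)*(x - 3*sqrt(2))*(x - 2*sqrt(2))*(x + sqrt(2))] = 12*x^2 - 24*sqrt(2)*x + 30*x - 40*sqrt(2) + 4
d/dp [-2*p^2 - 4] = -4*p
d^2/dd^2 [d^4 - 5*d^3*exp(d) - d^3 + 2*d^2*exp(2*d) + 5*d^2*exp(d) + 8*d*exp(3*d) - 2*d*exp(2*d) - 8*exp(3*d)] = -5*d^3*exp(d) + 8*d^2*exp(2*d) - 25*d^2*exp(d) + 12*d^2 + 72*d*exp(3*d) + 8*d*exp(2*d) - 10*d*exp(d) - 6*d - 24*exp(3*d) - 4*exp(2*d) + 10*exp(d)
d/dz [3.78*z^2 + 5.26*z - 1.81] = 7.56*z + 5.26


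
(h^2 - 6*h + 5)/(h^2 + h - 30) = (h - 1)/(h + 6)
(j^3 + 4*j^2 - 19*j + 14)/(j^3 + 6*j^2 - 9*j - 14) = (j - 1)/(j + 1)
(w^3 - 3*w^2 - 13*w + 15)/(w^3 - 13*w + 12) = (w^2 - 2*w - 15)/(w^2 + w - 12)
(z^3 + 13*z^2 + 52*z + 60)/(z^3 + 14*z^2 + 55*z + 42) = (z^2 + 7*z + 10)/(z^2 + 8*z + 7)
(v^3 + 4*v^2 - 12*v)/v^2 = v + 4 - 12/v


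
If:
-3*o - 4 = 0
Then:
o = -4/3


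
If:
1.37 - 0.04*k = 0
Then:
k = 34.25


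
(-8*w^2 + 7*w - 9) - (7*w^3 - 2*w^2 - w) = -7*w^3 - 6*w^2 + 8*w - 9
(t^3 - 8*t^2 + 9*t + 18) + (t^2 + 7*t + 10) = t^3 - 7*t^2 + 16*t + 28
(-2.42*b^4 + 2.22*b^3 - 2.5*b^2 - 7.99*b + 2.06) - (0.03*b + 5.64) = -2.42*b^4 + 2.22*b^3 - 2.5*b^2 - 8.02*b - 3.58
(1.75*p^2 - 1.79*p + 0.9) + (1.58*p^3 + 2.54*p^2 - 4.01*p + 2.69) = 1.58*p^3 + 4.29*p^2 - 5.8*p + 3.59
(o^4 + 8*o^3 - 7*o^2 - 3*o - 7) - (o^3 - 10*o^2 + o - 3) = o^4 + 7*o^3 + 3*o^2 - 4*o - 4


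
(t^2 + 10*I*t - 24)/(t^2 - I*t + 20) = (t + 6*I)/(t - 5*I)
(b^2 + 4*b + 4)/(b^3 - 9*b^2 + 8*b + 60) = (b + 2)/(b^2 - 11*b + 30)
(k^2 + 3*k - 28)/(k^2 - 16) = (k + 7)/(k + 4)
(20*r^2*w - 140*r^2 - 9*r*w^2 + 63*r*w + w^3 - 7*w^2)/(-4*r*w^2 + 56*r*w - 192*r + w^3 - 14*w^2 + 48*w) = (-5*r*w + 35*r + w^2 - 7*w)/(w^2 - 14*w + 48)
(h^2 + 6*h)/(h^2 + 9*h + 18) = h/(h + 3)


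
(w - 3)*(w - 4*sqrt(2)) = w^2 - 4*sqrt(2)*w - 3*w + 12*sqrt(2)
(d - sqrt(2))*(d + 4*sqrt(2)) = d^2 + 3*sqrt(2)*d - 8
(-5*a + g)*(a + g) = -5*a^2 - 4*a*g + g^2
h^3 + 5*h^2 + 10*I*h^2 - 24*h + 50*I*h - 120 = (h + 5)*(h + 4*I)*(h + 6*I)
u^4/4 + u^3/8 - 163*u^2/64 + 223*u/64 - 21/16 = (u/4 + 1)*(u - 7/4)*(u - 1)*(u - 3/4)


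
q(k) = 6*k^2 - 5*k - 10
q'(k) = 12*k - 5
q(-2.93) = 56.16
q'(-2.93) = -40.16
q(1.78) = 0.11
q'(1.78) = 16.36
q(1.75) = -0.38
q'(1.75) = 16.00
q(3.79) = 57.23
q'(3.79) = 40.48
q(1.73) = -0.69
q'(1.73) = 15.76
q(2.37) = 11.85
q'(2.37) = 23.44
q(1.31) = -6.25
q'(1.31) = 10.72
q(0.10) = -10.44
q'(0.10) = -3.80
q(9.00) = 431.00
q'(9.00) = 103.00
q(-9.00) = 521.00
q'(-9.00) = -113.00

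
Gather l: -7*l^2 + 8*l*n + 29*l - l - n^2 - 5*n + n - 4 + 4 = -7*l^2 + l*(8*n + 28) - n^2 - 4*n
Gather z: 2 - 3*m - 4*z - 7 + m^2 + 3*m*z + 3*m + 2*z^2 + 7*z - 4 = m^2 + 2*z^2 + z*(3*m + 3) - 9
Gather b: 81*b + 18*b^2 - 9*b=18*b^2 + 72*b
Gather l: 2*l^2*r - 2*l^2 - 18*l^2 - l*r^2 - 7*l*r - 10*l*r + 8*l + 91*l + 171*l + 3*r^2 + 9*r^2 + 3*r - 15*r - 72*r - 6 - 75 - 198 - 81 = l^2*(2*r - 20) + l*(-r^2 - 17*r + 270) + 12*r^2 - 84*r - 360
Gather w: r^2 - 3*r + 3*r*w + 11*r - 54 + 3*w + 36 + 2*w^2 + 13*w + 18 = r^2 + 8*r + 2*w^2 + w*(3*r + 16)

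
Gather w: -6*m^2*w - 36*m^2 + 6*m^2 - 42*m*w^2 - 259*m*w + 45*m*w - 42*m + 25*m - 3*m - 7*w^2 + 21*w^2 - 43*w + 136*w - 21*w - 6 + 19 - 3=-30*m^2 - 20*m + w^2*(14 - 42*m) + w*(-6*m^2 - 214*m + 72) + 10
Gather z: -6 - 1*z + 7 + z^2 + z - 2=z^2 - 1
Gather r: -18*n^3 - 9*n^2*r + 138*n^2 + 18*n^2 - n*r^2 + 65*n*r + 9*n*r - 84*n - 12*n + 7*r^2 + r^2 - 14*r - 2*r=-18*n^3 + 156*n^2 - 96*n + r^2*(8 - n) + r*(-9*n^2 + 74*n - 16)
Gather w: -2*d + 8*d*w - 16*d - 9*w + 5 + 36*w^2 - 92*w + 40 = -18*d + 36*w^2 + w*(8*d - 101) + 45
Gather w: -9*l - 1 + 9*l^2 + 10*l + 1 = 9*l^2 + l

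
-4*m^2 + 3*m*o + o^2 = (-m + o)*(4*m + o)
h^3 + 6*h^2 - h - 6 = (h - 1)*(h + 1)*(h + 6)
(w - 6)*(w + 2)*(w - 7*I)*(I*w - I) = I*w^4 + 7*w^3 - 5*I*w^3 - 35*w^2 - 8*I*w^2 - 56*w + 12*I*w + 84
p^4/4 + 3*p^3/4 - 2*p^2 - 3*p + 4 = (p/4 + 1)*(p - 2)*(p - 1)*(p + 2)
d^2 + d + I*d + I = (d + 1)*(d + I)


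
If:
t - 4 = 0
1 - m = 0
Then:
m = 1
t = 4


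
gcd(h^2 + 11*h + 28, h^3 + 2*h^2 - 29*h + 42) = h + 7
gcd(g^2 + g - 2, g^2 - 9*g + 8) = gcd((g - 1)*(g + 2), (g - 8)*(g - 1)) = g - 1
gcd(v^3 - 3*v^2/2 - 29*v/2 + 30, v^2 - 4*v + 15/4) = v - 5/2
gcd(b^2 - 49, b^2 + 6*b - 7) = b + 7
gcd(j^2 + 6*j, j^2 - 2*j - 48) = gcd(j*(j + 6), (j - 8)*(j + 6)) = j + 6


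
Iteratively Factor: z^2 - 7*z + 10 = (z - 5)*(z - 2)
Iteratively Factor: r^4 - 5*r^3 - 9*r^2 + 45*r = (r)*(r^3 - 5*r^2 - 9*r + 45) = r*(r - 5)*(r^2 - 9) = r*(r - 5)*(r + 3)*(r - 3)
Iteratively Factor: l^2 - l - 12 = (l - 4)*(l + 3)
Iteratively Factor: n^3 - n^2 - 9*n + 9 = (n - 3)*(n^2 + 2*n - 3) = (n - 3)*(n + 3)*(n - 1)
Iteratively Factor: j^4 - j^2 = (j)*(j^3 - j) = j*(j + 1)*(j^2 - j) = j*(j - 1)*(j + 1)*(j)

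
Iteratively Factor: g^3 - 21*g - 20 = (g + 4)*(g^2 - 4*g - 5) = (g - 5)*(g + 4)*(g + 1)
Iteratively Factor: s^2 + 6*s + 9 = (s + 3)*(s + 3)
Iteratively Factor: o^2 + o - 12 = (o + 4)*(o - 3)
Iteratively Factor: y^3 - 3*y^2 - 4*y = (y + 1)*(y^2 - 4*y) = (y - 4)*(y + 1)*(y)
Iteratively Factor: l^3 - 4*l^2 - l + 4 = (l - 1)*(l^2 - 3*l - 4) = (l - 1)*(l + 1)*(l - 4)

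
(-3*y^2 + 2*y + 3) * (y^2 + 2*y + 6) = -3*y^4 - 4*y^3 - 11*y^2 + 18*y + 18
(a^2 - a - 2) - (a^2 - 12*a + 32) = 11*a - 34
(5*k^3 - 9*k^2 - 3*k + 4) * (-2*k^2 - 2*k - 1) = -10*k^5 + 8*k^4 + 19*k^3 + 7*k^2 - 5*k - 4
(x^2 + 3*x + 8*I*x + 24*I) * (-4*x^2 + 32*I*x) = -4*x^4 - 12*x^3 - 256*x^2 - 768*x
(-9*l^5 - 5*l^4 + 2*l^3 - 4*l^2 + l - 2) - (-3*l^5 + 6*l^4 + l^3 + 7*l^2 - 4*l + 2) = -6*l^5 - 11*l^4 + l^3 - 11*l^2 + 5*l - 4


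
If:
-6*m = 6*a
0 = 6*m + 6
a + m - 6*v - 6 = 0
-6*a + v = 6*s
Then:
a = 1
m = -1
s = -7/6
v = -1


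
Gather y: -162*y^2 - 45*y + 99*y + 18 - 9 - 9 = -162*y^2 + 54*y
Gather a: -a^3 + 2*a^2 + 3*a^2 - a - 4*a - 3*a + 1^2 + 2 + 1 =-a^3 + 5*a^2 - 8*a + 4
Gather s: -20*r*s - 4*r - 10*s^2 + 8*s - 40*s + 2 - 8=-4*r - 10*s^2 + s*(-20*r - 32) - 6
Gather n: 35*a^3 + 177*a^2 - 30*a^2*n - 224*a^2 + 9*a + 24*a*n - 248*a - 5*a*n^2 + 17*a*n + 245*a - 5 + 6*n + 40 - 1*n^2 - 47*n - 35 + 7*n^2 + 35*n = 35*a^3 - 47*a^2 + 6*a + n^2*(6 - 5*a) + n*(-30*a^2 + 41*a - 6)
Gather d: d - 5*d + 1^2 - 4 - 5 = -4*d - 8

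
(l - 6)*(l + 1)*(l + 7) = l^3 + 2*l^2 - 41*l - 42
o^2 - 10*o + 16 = (o - 8)*(o - 2)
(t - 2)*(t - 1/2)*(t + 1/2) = t^3 - 2*t^2 - t/4 + 1/2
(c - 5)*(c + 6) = c^2 + c - 30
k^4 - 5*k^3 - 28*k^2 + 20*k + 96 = (k - 8)*(k - 2)*(k + 2)*(k + 3)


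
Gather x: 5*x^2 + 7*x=5*x^2 + 7*x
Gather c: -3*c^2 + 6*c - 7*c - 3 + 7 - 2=-3*c^2 - c + 2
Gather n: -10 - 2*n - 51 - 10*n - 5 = -12*n - 66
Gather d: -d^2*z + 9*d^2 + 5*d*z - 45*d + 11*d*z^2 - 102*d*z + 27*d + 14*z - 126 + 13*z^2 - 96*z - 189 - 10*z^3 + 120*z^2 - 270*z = d^2*(9 - z) + d*(11*z^2 - 97*z - 18) - 10*z^3 + 133*z^2 - 352*z - 315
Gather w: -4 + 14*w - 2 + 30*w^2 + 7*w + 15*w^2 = 45*w^2 + 21*w - 6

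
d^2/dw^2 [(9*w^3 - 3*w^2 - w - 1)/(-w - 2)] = 2*(-9*w^3 - 54*w^2 - 108*w + 11)/(w^3 + 6*w^2 + 12*w + 8)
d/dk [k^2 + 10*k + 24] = 2*k + 10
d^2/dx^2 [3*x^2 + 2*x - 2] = 6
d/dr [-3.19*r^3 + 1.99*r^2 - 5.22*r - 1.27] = -9.57*r^2 + 3.98*r - 5.22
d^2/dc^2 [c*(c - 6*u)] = 2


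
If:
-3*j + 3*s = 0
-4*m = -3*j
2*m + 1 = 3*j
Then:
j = 2/3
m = 1/2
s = 2/3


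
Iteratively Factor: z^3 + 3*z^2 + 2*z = (z + 1)*(z^2 + 2*z) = (z + 1)*(z + 2)*(z)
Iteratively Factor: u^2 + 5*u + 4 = (u + 1)*(u + 4)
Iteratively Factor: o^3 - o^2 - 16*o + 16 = (o - 1)*(o^2 - 16) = (o - 1)*(o + 4)*(o - 4)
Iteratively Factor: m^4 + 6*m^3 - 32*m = (m + 4)*(m^3 + 2*m^2 - 8*m) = (m + 4)^2*(m^2 - 2*m) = m*(m + 4)^2*(m - 2)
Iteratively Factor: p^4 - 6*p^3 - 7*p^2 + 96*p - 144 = (p - 3)*(p^3 - 3*p^2 - 16*p + 48) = (p - 4)*(p - 3)*(p^2 + p - 12) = (p - 4)*(p - 3)^2*(p + 4)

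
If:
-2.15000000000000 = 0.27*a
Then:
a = -7.96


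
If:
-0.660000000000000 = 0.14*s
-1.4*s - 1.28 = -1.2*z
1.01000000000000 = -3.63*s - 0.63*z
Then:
No Solution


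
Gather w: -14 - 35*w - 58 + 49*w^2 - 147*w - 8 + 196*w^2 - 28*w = 245*w^2 - 210*w - 80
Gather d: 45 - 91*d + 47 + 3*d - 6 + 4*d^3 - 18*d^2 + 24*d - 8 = 4*d^3 - 18*d^2 - 64*d + 78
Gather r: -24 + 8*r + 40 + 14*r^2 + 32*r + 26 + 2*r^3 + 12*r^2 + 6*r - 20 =2*r^3 + 26*r^2 + 46*r + 22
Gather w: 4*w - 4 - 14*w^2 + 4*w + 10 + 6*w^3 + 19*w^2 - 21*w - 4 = 6*w^3 + 5*w^2 - 13*w + 2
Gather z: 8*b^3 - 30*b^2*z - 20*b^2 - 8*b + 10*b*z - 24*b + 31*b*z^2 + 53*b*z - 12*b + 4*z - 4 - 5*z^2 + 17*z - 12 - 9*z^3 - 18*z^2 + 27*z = 8*b^3 - 20*b^2 - 44*b - 9*z^3 + z^2*(31*b - 23) + z*(-30*b^2 + 63*b + 48) - 16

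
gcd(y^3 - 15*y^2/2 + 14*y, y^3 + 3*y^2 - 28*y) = y^2 - 4*y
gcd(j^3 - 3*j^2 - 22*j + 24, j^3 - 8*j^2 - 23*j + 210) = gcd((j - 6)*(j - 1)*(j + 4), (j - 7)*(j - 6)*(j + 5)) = j - 6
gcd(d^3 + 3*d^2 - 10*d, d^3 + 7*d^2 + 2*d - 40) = d^2 + 3*d - 10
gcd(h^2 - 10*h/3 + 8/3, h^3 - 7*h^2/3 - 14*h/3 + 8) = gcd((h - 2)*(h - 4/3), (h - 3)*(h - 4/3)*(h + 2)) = h - 4/3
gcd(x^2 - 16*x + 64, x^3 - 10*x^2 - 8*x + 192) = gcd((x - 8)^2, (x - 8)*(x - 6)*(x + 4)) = x - 8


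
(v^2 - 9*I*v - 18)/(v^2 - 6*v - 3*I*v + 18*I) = (v - 6*I)/(v - 6)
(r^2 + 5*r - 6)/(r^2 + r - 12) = (r^2 + 5*r - 6)/(r^2 + r - 12)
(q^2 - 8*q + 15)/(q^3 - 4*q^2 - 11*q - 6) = (-q^2 + 8*q - 15)/(-q^3 + 4*q^2 + 11*q + 6)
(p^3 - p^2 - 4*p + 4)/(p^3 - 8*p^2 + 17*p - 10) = (p + 2)/(p - 5)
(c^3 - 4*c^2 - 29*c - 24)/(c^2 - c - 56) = (c^2 + 4*c + 3)/(c + 7)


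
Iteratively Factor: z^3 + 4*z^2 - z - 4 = (z + 1)*(z^2 + 3*z - 4) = (z - 1)*(z + 1)*(z + 4)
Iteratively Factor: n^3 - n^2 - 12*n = (n + 3)*(n^2 - 4*n) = n*(n + 3)*(n - 4)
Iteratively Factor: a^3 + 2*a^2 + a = (a)*(a^2 + 2*a + 1) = a*(a + 1)*(a + 1)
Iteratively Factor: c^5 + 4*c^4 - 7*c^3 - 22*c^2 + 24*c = (c - 2)*(c^4 + 6*c^3 + 5*c^2 - 12*c) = c*(c - 2)*(c^3 + 6*c^2 + 5*c - 12) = c*(c - 2)*(c + 3)*(c^2 + 3*c - 4) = c*(c - 2)*(c - 1)*(c + 3)*(c + 4)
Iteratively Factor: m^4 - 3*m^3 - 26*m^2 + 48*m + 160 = (m + 4)*(m^3 - 7*m^2 + 2*m + 40) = (m - 5)*(m + 4)*(m^2 - 2*m - 8) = (m - 5)*(m + 2)*(m + 4)*(m - 4)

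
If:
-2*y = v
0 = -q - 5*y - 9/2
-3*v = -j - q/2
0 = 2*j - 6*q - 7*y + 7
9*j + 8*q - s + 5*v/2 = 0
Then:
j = 683/64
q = 241/32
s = 10773/64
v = 77/16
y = -77/32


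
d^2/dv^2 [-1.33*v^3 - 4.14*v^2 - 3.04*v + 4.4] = -7.98*v - 8.28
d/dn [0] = 0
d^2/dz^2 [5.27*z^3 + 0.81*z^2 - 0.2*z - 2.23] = 31.62*z + 1.62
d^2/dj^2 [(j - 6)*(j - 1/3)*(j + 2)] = 6*j - 26/3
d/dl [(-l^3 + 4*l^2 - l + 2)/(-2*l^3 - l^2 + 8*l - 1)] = (9*l^4 - 20*l^3 + 46*l^2 - 4*l - 15)/(4*l^6 + 4*l^5 - 31*l^4 - 12*l^3 + 66*l^2 - 16*l + 1)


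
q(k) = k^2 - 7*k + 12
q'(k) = 2*k - 7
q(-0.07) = 12.49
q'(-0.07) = -7.14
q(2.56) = 0.63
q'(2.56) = -1.88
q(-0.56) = 16.23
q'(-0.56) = -8.12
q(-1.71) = 26.89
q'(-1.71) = -10.42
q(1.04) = 5.80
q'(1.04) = -4.92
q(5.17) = 2.54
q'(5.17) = 3.34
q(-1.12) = 21.09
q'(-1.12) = -9.24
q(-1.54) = 25.15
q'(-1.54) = -10.08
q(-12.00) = 240.00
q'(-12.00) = -31.00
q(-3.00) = 42.00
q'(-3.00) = -13.00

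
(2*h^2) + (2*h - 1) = 2*h^2 + 2*h - 1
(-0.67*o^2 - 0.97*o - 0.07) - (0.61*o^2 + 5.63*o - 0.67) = -1.28*o^2 - 6.6*o + 0.6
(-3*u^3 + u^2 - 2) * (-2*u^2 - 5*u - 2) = 6*u^5 + 13*u^4 + u^3 + 2*u^2 + 10*u + 4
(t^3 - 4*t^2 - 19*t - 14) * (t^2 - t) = t^5 - 5*t^4 - 15*t^3 + 5*t^2 + 14*t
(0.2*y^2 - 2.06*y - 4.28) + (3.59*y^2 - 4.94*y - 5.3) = 3.79*y^2 - 7.0*y - 9.58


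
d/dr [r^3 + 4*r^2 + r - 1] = 3*r^2 + 8*r + 1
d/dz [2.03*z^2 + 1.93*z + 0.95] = 4.06*z + 1.93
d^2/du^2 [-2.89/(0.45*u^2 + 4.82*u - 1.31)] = (1.17045*u^2 + 12.53682*u - 2.89*(0.9*u + 4.82)*(1.8*u + 9.64) - 3.40731)/(0.45*u^2 + 4.82*u - 1.31)^3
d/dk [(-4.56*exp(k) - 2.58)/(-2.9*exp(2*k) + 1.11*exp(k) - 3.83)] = (-13.224*exp(2*k) - 14.964*exp(k) + 20.3286)*exp(k)/(8.41*exp(4*k) - 6.438*exp(3*k) + 23.4461*exp(2*k) - 8.5026*exp(k) + 14.6689)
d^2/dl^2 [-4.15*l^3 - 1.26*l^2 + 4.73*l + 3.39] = -24.9*l - 2.52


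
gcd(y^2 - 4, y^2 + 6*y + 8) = y + 2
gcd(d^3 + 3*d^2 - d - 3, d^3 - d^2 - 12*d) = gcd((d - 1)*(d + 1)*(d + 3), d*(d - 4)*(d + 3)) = d + 3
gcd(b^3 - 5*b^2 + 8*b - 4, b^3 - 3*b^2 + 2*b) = b^2 - 3*b + 2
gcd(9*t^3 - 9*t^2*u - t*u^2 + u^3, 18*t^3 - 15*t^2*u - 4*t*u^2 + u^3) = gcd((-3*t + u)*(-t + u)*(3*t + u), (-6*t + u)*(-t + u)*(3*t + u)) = 3*t^2 - 2*t*u - u^2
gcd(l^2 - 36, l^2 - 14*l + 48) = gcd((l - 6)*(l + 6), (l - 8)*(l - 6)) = l - 6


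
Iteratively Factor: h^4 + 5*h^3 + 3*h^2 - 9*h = (h + 3)*(h^3 + 2*h^2 - 3*h) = (h + 3)^2*(h^2 - h) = (h - 1)*(h + 3)^2*(h)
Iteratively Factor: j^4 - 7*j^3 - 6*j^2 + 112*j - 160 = (j - 4)*(j^3 - 3*j^2 - 18*j + 40) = (j - 4)*(j + 4)*(j^2 - 7*j + 10) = (j - 5)*(j - 4)*(j + 4)*(j - 2)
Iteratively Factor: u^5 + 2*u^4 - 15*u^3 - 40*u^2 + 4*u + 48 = (u + 2)*(u^4 - 15*u^2 - 10*u + 24) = (u - 1)*(u + 2)*(u^3 + u^2 - 14*u - 24) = (u - 1)*(u + 2)^2*(u^2 - u - 12) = (u - 1)*(u + 2)^2*(u + 3)*(u - 4)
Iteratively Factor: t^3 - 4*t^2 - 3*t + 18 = (t + 2)*(t^2 - 6*t + 9) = (t - 3)*(t + 2)*(t - 3)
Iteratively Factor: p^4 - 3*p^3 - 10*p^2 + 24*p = (p)*(p^3 - 3*p^2 - 10*p + 24) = p*(p + 3)*(p^2 - 6*p + 8) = p*(p - 2)*(p + 3)*(p - 4)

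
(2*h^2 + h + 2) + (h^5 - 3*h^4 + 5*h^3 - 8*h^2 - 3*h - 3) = h^5 - 3*h^4 + 5*h^3 - 6*h^2 - 2*h - 1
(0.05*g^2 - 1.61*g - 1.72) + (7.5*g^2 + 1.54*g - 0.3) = 7.55*g^2 - 0.0700000000000001*g - 2.02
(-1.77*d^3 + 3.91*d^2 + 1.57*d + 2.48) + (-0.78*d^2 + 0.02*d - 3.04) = -1.77*d^3 + 3.13*d^2 + 1.59*d - 0.56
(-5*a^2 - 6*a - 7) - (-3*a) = -5*a^2 - 3*a - 7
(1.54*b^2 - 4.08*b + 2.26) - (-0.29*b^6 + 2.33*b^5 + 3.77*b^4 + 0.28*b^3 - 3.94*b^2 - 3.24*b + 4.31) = 0.29*b^6 - 2.33*b^5 - 3.77*b^4 - 0.28*b^3 + 5.48*b^2 - 0.84*b - 2.05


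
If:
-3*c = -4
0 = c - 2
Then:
No Solution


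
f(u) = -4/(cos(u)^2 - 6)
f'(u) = -8*sin(u)*cos(u)/(cos(u)^2 - 6)^2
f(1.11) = 0.69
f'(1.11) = -0.09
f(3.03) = 0.80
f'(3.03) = 0.04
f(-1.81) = 0.67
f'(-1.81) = -0.05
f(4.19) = 0.70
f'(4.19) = -0.10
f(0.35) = 0.78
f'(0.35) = -0.10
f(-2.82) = 0.78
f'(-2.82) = -0.09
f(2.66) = 0.77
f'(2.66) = 0.12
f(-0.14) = 0.80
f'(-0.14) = 0.04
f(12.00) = 0.76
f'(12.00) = 0.13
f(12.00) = 0.76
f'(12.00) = 0.13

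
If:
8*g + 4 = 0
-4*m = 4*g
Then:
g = -1/2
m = 1/2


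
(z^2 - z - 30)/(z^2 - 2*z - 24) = (z + 5)/(z + 4)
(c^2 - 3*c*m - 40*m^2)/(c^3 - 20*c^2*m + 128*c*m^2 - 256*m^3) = (c + 5*m)/(c^2 - 12*c*m + 32*m^2)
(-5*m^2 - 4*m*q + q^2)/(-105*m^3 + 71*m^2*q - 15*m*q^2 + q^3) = (m + q)/(21*m^2 - 10*m*q + q^2)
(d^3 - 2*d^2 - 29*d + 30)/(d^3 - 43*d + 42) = (d + 5)/(d + 7)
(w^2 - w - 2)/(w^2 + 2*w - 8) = (w + 1)/(w + 4)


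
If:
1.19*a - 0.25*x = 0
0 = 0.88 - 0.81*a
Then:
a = 1.09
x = 5.17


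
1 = 1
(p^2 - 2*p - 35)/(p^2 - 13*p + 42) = (p + 5)/(p - 6)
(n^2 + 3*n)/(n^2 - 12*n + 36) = n*(n + 3)/(n^2 - 12*n + 36)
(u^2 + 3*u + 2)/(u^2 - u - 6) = (u + 1)/(u - 3)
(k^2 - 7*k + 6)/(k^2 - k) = (k - 6)/k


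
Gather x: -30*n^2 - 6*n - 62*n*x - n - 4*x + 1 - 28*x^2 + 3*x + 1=-30*n^2 - 7*n - 28*x^2 + x*(-62*n - 1) + 2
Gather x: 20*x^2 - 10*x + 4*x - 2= 20*x^2 - 6*x - 2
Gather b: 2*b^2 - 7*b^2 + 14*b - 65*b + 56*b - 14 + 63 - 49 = -5*b^2 + 5*b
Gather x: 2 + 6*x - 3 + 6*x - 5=12*x - 6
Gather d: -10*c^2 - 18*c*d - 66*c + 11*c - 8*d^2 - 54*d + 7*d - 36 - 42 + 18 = -10*c^2 - 55*c - 8*d^2 + d*(-18*c - 47) - 60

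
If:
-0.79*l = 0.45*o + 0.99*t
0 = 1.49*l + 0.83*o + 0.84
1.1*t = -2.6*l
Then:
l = -0.19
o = -0.67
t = 0.46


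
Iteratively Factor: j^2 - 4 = (j - 2)*(j + 2)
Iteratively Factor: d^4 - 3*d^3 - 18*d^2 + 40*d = (d)*(d^3 - 3*d^2 - 18*d + 40) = d*(d - 5)*(d^2 + 2*d - 8) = d*(d - 5)*(d - 2)*(d + 4)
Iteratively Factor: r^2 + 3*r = (r)*(r + 3)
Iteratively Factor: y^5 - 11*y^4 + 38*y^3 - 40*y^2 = (y - 5)*(y^4 - 6*y^3 + 8*y^2) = (y - 5)*(y - 4)*(y^3 - 2*y^2) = (y - 5)*(y - 4)*(y - 2)*(y^2) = y*(y - 5)*(y - 4)*(y - 2)*(y)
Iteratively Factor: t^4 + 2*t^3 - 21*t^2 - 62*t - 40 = (t + 1)*(t^3 + t^2 - 22*t - 40) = (t + 1)*(t + 4)*(t^2 - 3*t - 10) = (t - 5)*(t + 1)*(t + 4)*(t + 2)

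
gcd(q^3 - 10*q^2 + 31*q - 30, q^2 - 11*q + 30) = q - 5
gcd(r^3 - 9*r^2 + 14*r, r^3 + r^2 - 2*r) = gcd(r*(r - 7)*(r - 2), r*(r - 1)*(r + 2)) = r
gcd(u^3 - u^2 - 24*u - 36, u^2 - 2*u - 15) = u + 3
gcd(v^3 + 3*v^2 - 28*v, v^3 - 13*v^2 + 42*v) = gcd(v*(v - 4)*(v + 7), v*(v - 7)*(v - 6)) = v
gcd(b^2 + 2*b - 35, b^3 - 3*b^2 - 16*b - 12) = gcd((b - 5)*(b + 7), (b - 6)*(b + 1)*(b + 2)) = 1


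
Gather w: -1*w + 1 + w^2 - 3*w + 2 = w^2 - 4*w + 3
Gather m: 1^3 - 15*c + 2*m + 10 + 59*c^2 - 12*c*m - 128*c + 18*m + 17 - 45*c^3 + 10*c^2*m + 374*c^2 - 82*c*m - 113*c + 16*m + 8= -45*c^3 + 433*c^2 - 256*c + m*(10*c^2 - 94*c + 36) + 36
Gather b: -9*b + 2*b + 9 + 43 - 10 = 42 - 7*b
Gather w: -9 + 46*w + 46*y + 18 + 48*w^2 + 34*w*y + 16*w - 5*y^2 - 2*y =48*w^2 + w*(34*y + 62) - 5*y^2 + 44*y + 9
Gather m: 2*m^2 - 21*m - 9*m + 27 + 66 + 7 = 2*m^2 - 30*m + 100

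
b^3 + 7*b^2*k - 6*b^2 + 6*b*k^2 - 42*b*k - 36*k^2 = (b - 6)*(b + k)*(b + 6*k)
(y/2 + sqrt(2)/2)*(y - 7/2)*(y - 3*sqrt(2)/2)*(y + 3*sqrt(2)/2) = y^4/2 - 7*y^3/4 + sqrt(2)*y^3/2 - 7*sqrt(2)*y^2/4 - 9*y^2/4 - 9*sqrt(2)*y/4 + 63*y/8 + 63*sqrt(2)/8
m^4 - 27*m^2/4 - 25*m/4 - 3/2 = (m - 3)*(m + 1/2)^2*(m + 2)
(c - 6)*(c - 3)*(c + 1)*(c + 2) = c^4 - 6*c^3 - 7*c^2 + 36*c + 36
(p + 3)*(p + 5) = p^2 + 8*p + 15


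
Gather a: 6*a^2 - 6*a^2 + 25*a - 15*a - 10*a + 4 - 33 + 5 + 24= 0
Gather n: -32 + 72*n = 72*n - 32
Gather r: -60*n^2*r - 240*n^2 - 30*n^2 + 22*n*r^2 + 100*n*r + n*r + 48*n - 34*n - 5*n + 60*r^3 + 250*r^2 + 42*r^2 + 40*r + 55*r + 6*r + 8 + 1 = -270*n^2 + 9*n + 60*r^3 + r^2*(22*n + 292) + r*(-60*n^2 + 101*n + 101) + 9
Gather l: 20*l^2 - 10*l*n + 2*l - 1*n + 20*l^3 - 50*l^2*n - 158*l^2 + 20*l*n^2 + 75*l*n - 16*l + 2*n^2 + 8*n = 20*l^3 + l^2*(-50*n - 138) + l*(20*n^2 + 65*n - 14) + 2*n^2 + 7*n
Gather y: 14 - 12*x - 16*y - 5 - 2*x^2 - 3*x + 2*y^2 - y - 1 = -2*x^2 - 15*x + 2*y^2 - 17*y + 8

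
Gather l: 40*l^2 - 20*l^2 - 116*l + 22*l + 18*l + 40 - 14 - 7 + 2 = 20*l^2 - 76*l + 21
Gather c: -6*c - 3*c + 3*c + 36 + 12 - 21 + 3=30 - 6*c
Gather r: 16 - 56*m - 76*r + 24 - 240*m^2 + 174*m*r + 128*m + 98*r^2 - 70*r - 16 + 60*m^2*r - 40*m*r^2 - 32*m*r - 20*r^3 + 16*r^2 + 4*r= -240*m^2 + 72*m - 20*r^3 + r^2*(114 - 40*m) + r*(60*m^2 + 142*m - 142) + 24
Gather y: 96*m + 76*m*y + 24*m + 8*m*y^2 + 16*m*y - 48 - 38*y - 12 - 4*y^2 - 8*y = 120*m + y^2*(8*m - 4) + y*(92*m - 46) - 60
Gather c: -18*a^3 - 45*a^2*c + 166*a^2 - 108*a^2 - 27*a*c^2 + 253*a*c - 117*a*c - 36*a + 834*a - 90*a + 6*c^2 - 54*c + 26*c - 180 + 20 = -18*a^3 + 58*a^2 + 708*a + c^2*(6 - 27*a) + c*(-45*a^2 + 136*a - 28) - 160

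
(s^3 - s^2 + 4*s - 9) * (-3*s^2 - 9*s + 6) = -3*s^5 - 6*s^4 + 3*s^3 - 15*s^2 + 105*s - 54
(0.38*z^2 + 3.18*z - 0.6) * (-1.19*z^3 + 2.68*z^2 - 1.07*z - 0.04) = -0.4522*z^5 - 2.7658*z^4 + 8.8298*z^3 - 5.0258*z^2 + 0.5148*z + 0.024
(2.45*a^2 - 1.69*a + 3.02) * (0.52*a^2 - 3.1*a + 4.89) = 1.274*a^4 - 8.4738*a^3 + 18.7899*a^2 - 17.6261*a + 14.7678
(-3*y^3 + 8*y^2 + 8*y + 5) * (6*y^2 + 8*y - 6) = -18*y^5 + 24*y^4 + 130*y^3 + 46*y^2 - 8*y - 30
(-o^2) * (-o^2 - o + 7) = o^4 + o^3 - 7*o^2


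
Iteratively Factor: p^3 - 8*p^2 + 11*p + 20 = (p - 4)*(p^2 - 4*p - 5) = (p - 4)*(p + 1)*(p - 5)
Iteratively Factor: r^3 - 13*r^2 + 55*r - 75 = (r - 3)*(r^2 - 10*r + 25) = (r - 5)*(r - 3)*(r - 5)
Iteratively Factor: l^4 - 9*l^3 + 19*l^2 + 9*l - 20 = (l + 1)*(l^3 - 10*l^2 + 29*l - 20) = (l - 1)*(l + 1)*(l^2 - 9*l + 20) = (l - 4)*(l - 1)*(l + 1)*(l - 5)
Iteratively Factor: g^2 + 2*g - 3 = (g - 1)*(g + 3)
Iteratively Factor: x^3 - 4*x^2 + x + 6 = (x - 3)*(x^2 - x - 2) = (x - 3)*(x + 1)*(x - 2)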